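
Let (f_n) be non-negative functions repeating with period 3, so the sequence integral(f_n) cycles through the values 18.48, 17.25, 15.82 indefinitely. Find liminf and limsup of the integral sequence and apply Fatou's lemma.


The sequence (integral(f_n)) is periodic with period 3, repeating the values 18.48, 17.25, 15.82 indefinitely.
Step 1: For a periodic sequence, every tail (a_m, a_(m+1), ...) contains all 3 period values infinitely often.
Step 2: Hence inf of every tail = min of the period values = min(18.48, 17.25, 15.82) = 15.82.
        liminf_n integral(f_n) = sup over m of (inf of tail from m) = 15.82.
Step 3: Similarly sup of every tail = max of the period values = 18.48.
        limsup_n integral(f_n) = 18.48.
Step 4: Fatou's lemma: integral(liminf_n f_n) <= liminf_n integral(f_n) = 15.82.
        So the integral of the pointwise liminf is at most 15.82.


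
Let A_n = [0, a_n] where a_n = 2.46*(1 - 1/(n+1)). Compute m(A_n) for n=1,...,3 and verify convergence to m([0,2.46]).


By continuity of measure from below: if A_n increases to A, then m(A_n) -> m(A).
Here A = [0, 2.46], so m(A) = 2.46
Step 1: a_1 = 2.46*(1 - 1/2) = 1.23, m(A_1) = 1.23
Step 2: a_2 = 2.46*(1 - 1/3) = 1.64, m(A_2) = 1.64
Step 3: a_3 = 2.46*(1 - 1/4) = 1.845, m(A_3) = 1.845
Limit: m(A_n) -> m([0,2.46]) = 2.46


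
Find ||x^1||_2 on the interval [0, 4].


Step 1: ||f||_2 = (integral_0^4 |x^1|^2 dx)^(1/2)
     = (integral_0^4 x^2 dx)^(1/2)
Step 2: integral_0^4 x^2 dx = [x^3/(3)] from 0 to 4 = 4^3/3
     = 64/3 = 21.333333
Step 3: ||f||_2 = (21.333333)^(1/2) = 4.618802


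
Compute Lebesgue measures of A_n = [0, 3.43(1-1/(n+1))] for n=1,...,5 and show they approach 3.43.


By continuity of measure from below: if A_n increases to A, then m(A_n) -> m(A).
Here A = [0, 3.43], so m(A) = 3.43
Step 1: a_1 = 3.43*(1 - 1/2) = 1.715, m(A_1) = 1.715
Step 2: a_2 = 3.43*(1 - 1/3) = 2.2867, m(A_2) = 2.2867
Step 3: a_3 = 3.43*(1 - 1/4) = 2.5725, m(A_3) = 2.5725
Step 4: a_4 = 3.43*(1 - 1/5) = 2.744, m(A_4) = 2.744
Step 5: a_5 = 3.43*(1 - 1/6) = 2.8583, m(A_5) = 2.8583
Limit: m(A_n) -> m([0,3.43]) = 3.43


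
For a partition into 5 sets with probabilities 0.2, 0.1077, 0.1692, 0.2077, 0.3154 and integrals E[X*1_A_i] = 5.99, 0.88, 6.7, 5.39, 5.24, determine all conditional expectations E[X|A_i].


For each cell A_i: E[X|A_i] = E[X*1_A_i] / P(A_i)
Step 1: E[X|A_1] = 5.99 / 0.2 = 29.95
Step 2: E[X|A_2] = 0.88 / 0.1077 = 8.170845
Step 3: E[X|A_3] = 6.7 / 0.1692 = 39.598109
Step 4: E[X|A_4] = 5.39 / 0.2077 = 25.950891
Step 5: E[X|A_5] = 5.24 / 0.3154 = 16.613824
Verification: E[X] = sum E[X*1_A_i] = 5.99 + 0.88 + 6.7 + 5.39 + 5.24 = 24.2


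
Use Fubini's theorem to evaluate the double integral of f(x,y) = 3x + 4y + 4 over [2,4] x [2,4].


By Fubini, integrate in x first, then y.
Step 1: Fix y, integrate over x in [2,4]:
  integral(3x + 4y + 4, x=2..4)
  = 3*(4^2 - 2^2)/2 + (4y + 4)*(4 - 2)
  = 18 + (4y + 4)*2
  = 18 + 8y + 8
  = 26 + 8y
Step 2: Integrate over y in [2,4]:
  integral(26 + 8y, y=2..4)
  = 26*2 + 8*(4^2 - 2^2)/2
  = 52 + 48
  = 100


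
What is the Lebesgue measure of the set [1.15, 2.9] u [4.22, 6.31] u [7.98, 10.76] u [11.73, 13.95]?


For pairwise disjoint intervals, m(union) = sum of lengths.
= (2.9 - 1.15) + (6.31 - 4.22) + (10.76 - 7.98) + (13.95 - 11.73)
= 1.75 + 2.09 + 2.78 + 2.22
= 8.84


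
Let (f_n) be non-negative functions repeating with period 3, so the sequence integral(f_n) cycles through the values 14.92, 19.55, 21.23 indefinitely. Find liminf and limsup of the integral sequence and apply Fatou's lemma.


The sequence (integral(f_n)) is periodic with period 3, repeating the values 14.92, 19.55, 21.23 indefinitely.
Step 1: For a periodic sequence, every tail (a_m, a_(m+1), ...) contains all 3 period values infinitely often.
Step 2: Hence inf of every tail = min of the period values = min(14.92, 19.55, 21.23) = 14.92.
        liminf_n integral(f_n) = sup over m of (inf of tail from m) = 14.92.
Step 3: Similarly sup of every tail = max of the period values = 21.23.
        limsup_n integral(f_n) = 21.23.
Step 4: Fatou's lemma: integral(liminf_n f_n) <= liminf_n integral(f_n) = 14.92.
        So the integral of the pointwise liminf is at most 14.92.


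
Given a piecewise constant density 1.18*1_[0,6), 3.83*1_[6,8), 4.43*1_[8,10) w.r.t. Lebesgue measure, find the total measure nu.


Integrate each piece of the Radon-Nikodym derivative:
Step 1: integral_0^6 1.18 dx = 1.18*(6-0) = 1.18*6 = 7.08
Step 2: integral_6^8 3.83 dx = 3.83*(8-6) = 3.83*2 = 7.66
Step 3: integral_8^10 4.43 dx = 4.43*(10-8) = 4.43*2 = 8.86
Total: 7.08 + 7.66 + 8.86 = 23.6


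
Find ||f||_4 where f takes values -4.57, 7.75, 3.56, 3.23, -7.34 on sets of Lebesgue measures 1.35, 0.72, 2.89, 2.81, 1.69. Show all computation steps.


Step 1: Compute |f_i|^4 for each value:
  |-4.57|^4 = 436.179048
  |7.75|^4 = 3607.503906
  |3.56|^4 = 160.620137
  |3.23|^4 = 108.845402
  |-7.34|^4 = 2902.580275
Step 2: Multiply by measures and sum:
  436.179048 * 1.35 = 588.841715
  3607.503906 * 0.72 = 2597.402812
  160.620137 * 2.89 = 464.192196
  108.845402 * 2.81 = 305.855581
  2902.580275 * 1.69 = 4905.360665
Sum = 588.841715 + 2597.402812 + 464.192196 + 305.855581 + 4905.360665 = 8861.652969
Step 3: Take the p-th root:
||f||_4 = (8861.652969)^(1/4) = 9.702389


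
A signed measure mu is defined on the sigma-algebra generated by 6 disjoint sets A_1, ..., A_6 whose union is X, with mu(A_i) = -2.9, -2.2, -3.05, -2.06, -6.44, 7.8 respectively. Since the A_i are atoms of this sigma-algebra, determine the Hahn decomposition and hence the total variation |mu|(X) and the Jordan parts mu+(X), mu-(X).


Step 1: Every measurable set is a union of atoms (the cells / points), so a Hahn decomposition is
  obtained by grouping atoms by sign: P = union of atoms with mu > 0, N = union of the remaining atoms.
  Atoms in P (indices): 6;  atoms in N (indices): 1, 2, 3, 4, 5
  Positive values: 7.8
  Negative values: -2.9, -2.2, -3.05, -2.06, -6.44
Step 2: mu+(X) = mu(P) = sum of positive atom values = 7.8
Step 3: mu-(X) = -mu(N) = sum of |negative atom values| = 16.65
Step 4: |mu|(X) = mu+(X) + mu-(X) = 7.8 + 16.65 = 24.45


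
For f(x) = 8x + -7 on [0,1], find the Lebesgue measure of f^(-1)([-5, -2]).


f^(-1)([-5, -2]) = {x : -5 <= 8x + -7 <= -2}
Solving: (-5 - -7)/8 <= x <= (-2 - -7)/8
= [0.25, 0.625]
Intersecting with [0,1]: [0.25, 0.625]
Measure = 0.625 - 0.25 = 0.375


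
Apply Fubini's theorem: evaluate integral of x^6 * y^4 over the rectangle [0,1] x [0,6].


By Fubini's theorem, the double integral factors as a product of single integrals:
Step 1: integral_0^1 x^6 dx = [x^7/7] from 0 to 1
     = 1^7/7 = 0.142857
Step 2: integral_0^6 y^4 dy = [y^5/5] from 0 to 6
     = 6^5/5 = 1555.2
Step 3: Double integral = 0.142857 * 1555.2 = 222.171429


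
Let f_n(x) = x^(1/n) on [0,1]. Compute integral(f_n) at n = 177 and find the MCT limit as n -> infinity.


At n = 177: f_177(x) = x^(1/177).
Step 1: integral(x^(1/177), 0, 1) = [x^(1/177+1) / (1/177+1)] from 0 to 1
     = 1 / (1/177 + 1) = 1 / ((177+1)/177) = 177/(177+1)
     = 177/178 = 0.994382
Step 2: As n -> infinity, f_n(x) = x^(1/n) -> 1 for x in (0,1], and f_n is increasing in n.
By MCT, lim_n integral(f_n) = integral(lim_n f_n) = integral(1, 0, 1) = 1.
Step 3: Verify convergence: 177/178 = 0.994382 -> 1


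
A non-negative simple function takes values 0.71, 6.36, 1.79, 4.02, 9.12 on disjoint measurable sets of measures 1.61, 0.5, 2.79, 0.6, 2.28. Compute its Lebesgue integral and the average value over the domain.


Step 1: Integral = sum(value_i * measure_i)
= 0.71*1.61 + 6.36*0.5 + 1.79*2.79 + 4.02*0.6 + 9.12*2.28
= 1.1431 + 3.18 + 4.9941 + 2.412 + 20.7936
= 32.5228
Step 2: Total measure of domain = 1.61 + 0.5 + 2.79 + 0.6 + 2.28 = 7.78
Step 3: Average value = 32.5228 / 7.78 = 4.180308


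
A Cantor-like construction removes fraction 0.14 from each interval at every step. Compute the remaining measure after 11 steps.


Step 1: At each step, fraction remaining = 1 - 0.14 = 0.86
Step 2: After 11 steps, measure = (0.86)^11
Result = 0.190319


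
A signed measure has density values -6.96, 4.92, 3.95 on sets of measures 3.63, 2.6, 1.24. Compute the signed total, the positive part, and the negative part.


Step 1: Compute signed measure on each set:
  Set 1: -6.96 * 3.63 = -25.2648
  Set 2: 4.92 * 2.6 = 12.792
  Set 3: 3.95 * 1.24 = 4.898
Step 2: Total signed measure = (-25.2648) + (12.792) + (4.898)
     = -7.5748
Step 3: Positive part mu+(X) = sum of positive contributions = 17.69
Step 4: Negative part mu-(X) = |sum of negative contributions| = 25.2648


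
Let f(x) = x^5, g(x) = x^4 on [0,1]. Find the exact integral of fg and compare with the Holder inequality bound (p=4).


Step 1: Exact integral of f*g = integral(x^9, 0, 1) = 1/10
     = 0.1
Step 2: Holder bound with p=4, q=1.333333:
  ||f||_p = (integral x^20 dx)^(1/4) = (1/21)^(1/4) = 0.467138
  ||g||_q = (integral x^5.333333 dx)^(1/1.333333) = (1/6.333333)^(1/1.333333) = 0.250482
Step 3: Holder bound = ||f||_p * ||g||_q = 0.467138 * 0.250482 = 0.117009
Verification: 0.1 <= 0.117009 (Holder holds)


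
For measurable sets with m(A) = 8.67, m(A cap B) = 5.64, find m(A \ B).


m(A \ B) = m(A) - m(A n B)
= 8.67 - 5.64
= 3.03


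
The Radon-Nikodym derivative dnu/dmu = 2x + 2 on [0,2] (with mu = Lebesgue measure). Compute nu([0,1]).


nu(A) = integral_A (dnu/dmu) dmu = integral_0^1 (2x + 2) dx
Step 1: Antiderivative F(x) = (2/2)x^2 + 2x
Step 2: F(1) = (2/2)*1^2 + 2*1 = 1 + 2 = 3
Step 3: F(0) = (2/2)*0^2 + 2*0 = 0.0 + 0 = 0.0
Step 4: nu([0,1]) = F(1) - F(0) = 3 - 0.0 = 3


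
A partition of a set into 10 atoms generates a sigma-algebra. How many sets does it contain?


Each element of the sigma-algebra is a union of some subset of the 10 atoms.
The number of such subsets is 2^10 = 1024.


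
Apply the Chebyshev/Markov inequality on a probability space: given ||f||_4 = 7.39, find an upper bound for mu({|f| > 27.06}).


Chebyshev/Markov inequality: mu(|f| > eps) <= (||f||_p / eps)^p
Step 1: ||f||_4 / eps = 7.39 / 27.06 = 0.273097
Step 2: Raise to power p = 4:
  (0.273097)^4 = 0.005562
Step 3: Therefore mu(|f| > 27.06) <= 0.005562


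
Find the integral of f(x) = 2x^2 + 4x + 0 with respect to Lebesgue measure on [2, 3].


The Lebesgue integral of a Riemann-integrable function agrees with the Riemann integral.
Antiderivative F(x) = (2/3)x^3 + (4/2)x^2 + 0x
F(3) = (2/3)*3^3 + (4/2)*3^2 + 0*3
     = (2/3)*27 + (4/2)*9 + 0*3
     = 18 + 18 + 0
     = 36
F(2) = 13.333333
Integral = F(3) - F(2) = 36 - 13.333333 = 22.666667


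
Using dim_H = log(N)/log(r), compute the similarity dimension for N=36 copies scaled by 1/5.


For a self-similar set with N copies scaled by 1/r:
dim_H = log(N)/log(r) = log(36)/log(5)
= 3.583519/1.609438
= 2.226566


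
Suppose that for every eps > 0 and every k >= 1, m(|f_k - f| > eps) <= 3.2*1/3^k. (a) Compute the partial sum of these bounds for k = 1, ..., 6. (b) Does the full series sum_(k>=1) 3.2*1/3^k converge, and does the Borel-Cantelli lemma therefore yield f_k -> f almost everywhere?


Step 1: List the terms 3.2*1/3^k for k = 1 to 6:
  k=1: 1.066667
  k=2: 0.355556
  k=3: 0.118519
  k=4: 0.039506
  k=5: 0.013169
  k=6: 0.00439
Step 2: Partial sum = 1.066667 + 0.355556 + 0.118519 + 0.039506 + 0.013169 + 0.00439
     = 1.597805
Step 3: The full series sum_(k>=1) 3.2*1/3^k converges (geometric series with ratio 1/3 < 1; a constant multiple of a convergent series converges).
Step 4: Fix eps > 0. Since sum_k m(|f_k - f| > eps) < infinity, the Borel-Cantelli lemma gives
        m(limsup_k {|f_k - f| > eps}) = 0, i.e. for a.e. x, |f_k(x) - f(x)| <= eps for all large k.
        Applying this with eps = 1/j for j = 1, 2, ... and intersecting the countably many full-measure sets,
        for a.e. x we get limsup_k |f_k(x) - f(x)| <= 1/j for every j, hence f_k -> f almost everywhere.
Conclusion: series converges; Borel-Cantelli yields f_k -> f a.e.


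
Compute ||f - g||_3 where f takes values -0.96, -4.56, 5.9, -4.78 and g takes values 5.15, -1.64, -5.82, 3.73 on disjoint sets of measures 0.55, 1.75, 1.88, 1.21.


Step 1: Compute differences f_i - g_i:
  -0.96 - 5.15 = -6.11
  -4.56 - -1.64 = -2.92
  5.9 - -5.82 = 11.72
  -4.78 - 3.73 = -8.51
Step 2: Compute |diff|^3 * measure for each set:
  |-6.11|^3 * 0.55 = 228.099131 * 0.55 = 125.454522
  |-2.92|^3 * 1.75 = 24.897088 * 1.75 = 43.569904
  |11.72|^3 * 1.88 = 1609.840448 * 1.88 = 3026.500042
  |-8.51|^3 * 1.21 = 616.295051 * 1.21 = 745.717012
Step 3: Sum = 3941.24148
Step 4: ||f-g||_3 = (3941.24148)^(1/3) = 15.795899


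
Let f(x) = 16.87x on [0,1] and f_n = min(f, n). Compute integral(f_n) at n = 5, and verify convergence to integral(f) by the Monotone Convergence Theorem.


f(x) = 16.87x on [0,1]; f_n(x) = min(16.87x, n). At n = 5:
Step 1: f(x) reaches 5 at x = 5/16.87 = 0.296384
Step 2: integral(f_5) = integral(16.87x, 0, 0.296384) + integral(5, 0.296384, 1)
       = 16.87*0.296384^2/2 + 5*(1 - 0.296384)
       = 0.74096 + 3.518079
       = 4.25904
Step 3: As n -> infinity, f_n increases to f, so by MCT integral(f_n) -> integral(f) = 16.87/2 = 8.435.
Convergence: integral(f_5) = 4.25904 -> 8.435 as n -> infinity


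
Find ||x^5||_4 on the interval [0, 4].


Step 1: ||f||_4 = (integral_0^4 |x^5|^4 dx)^(1/4)
     = (integral_0^4 x^20 dx)^(1/4)
Step 2: integral_0^4 x^20 dx = [x^21/(21)] from 0 to 4 = 4^21/21
     = 4398046511104/21 = 2.094308e+11
Step 3: ||f||_4 = (2.094308e+11)^(1/4) = 676.488052


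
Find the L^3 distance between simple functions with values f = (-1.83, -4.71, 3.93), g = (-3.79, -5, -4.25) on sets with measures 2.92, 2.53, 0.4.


Step 1: Compute differences f_i - g_i:
  -1.83 - -3.79 = 1.96
  -4.71 - -5 = 0.29
  3.93 - -4.25 = 8.18
Step 2: Compute |diff|^3 * measure for each set:
  |1.96|^3 * 2.92 = 7.529536 * 2.92 = 21.986245
  |0.29|^3 * 2.53 = 0.024389 * 2.53 = 0.061704
  |8.18|^3 * 0.4 = 547.343432 * 0.4 = 218.937373
Step 3: Sum = 240.985322
Step 4: ||f-g||_3 = (240.985322)^(1/3) = 6.222958


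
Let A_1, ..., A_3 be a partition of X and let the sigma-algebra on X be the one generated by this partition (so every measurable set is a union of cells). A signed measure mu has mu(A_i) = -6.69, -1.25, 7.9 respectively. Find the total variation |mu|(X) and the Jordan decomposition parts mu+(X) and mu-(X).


Step 1: Every measurable set is a union of atoms (the cells / points), so a Hahn decomposition is
  obtained by grouping atoms by sign: P = union of atoms with mu > 0, N = union of the remaining atoms.
  Atoms in P (indices): 3;  atoms in N (indices): 1, 2
  Positive values: 7.9
  Negative values: -6.69, -1.25
Step 2: mu+(X) = mu(P) = sum of positive atom values = 7.9
Step 3: mu-(X) = -mu(N) = sum of |negative atom values| = 7.94
Step 4: |mu|(X) = mu+(X) + mu-(X) = 7.9 + 7.94 = 15.84


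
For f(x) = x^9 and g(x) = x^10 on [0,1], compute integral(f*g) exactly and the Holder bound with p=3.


Step 1: Exact integral of f*g = integral(x^19, 0, 1) = 1/20
     = 0.05
Step 2: Holder bound with p=3, q=1.5:
  ||f||_p = (integral x^27 dx)^(1/3) = (1/28)^(1/3) = 0.329317
  ||g||_q = (integral x^15 dx)^(1/1.5) = (1/16)^(1/1.5) = 0.15749
Step 3: Holder bound = ||f||_p * ||g||_q = 0.329317 * 0.15749 = 0.051864
Verification: 0.05 <= 0.051864 (Holder holds)


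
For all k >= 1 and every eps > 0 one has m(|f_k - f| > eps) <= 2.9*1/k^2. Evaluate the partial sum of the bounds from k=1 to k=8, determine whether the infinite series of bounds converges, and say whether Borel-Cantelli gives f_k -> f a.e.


Step 1: List the terms 2.9*1/k^2 for k = 1 to 8:
  k=1: 2.9
  k=2: 0.725
  k=3: 0.322222
  k=4: 0.18125
  k=5: 0.116
  k=6: 0.080556
  k=7: 0.059184
  k=8: 0.045312
Step 2: Partial sum = 2.9 + 0.725 + 0.322222 + 0.18125 + 0.116 + 0.080556 + 0.059184 + 0.045312
     = 4.429524
Step 3: The full series sum_(k>=1) 2.9*1/k^2 converges (p-series with p = 2 > 1; a constant multiple of a convergent series converges).
Step 4: Fix eps > 0. Since sum_k m(|f_k - f| > eps) < infinity, the Borel-Cantelli lemma gives
        m(limsup_k {|f_k - f| > eps}) = 0, i.e. for a.e. x, |f_k(x) - f(x)| <= eps for all large k.
        Applying this with eps = 1/j for j = 1, 2, ... and intersecting the countably many full-measure sets,
        for a.e. x we get limsup_k |f_k(x) - f(x)| <= 1/j for every j, hence f_k -> f almost everywhere.
Conclusion: series converges; Borel-Cantelli yields f_k -> f a.e.


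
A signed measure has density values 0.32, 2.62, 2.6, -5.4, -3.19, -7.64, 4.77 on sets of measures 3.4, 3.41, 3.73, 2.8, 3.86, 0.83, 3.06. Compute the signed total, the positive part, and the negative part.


Step 1: Compute signed measure on each set:
  Set 1: 0.32 * 3.4 = 1.088
  Set 2: 2.62 * 3.41 = 8.9342
  Set 3: 2.6 * 3.73 = 9.698
  Set 4: -5.4 * 2.8 = -15.12
  Set 5: -3.19 * 3.86 = -12.3134
  Set 6: -7.64 * 0.83 = -6.3412
  Set 7: 4.77 * 3.06 = 14.5962
Step 2: Total signed measure = (1.088) + (8.9342) + (9.698) + (-15.12) + (-12.3134) + (-6.3412) + (14.5962)
     = 0.5418
Step 3: Positive part mu+(X) = sum of positive contributions = 34.3164
Step 4: Negative part mu-(X) = |sum of negative contributions| = 33.7746


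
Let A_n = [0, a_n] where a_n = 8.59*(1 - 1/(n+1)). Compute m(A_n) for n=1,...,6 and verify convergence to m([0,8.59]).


By continuity of measure from below: if A_n increases to A, then m(A_n) -> m(A).
Here A = [0, 8.59], so m(A) = 8.59
Step 1: a_1 = 8.59*(1 - 1/2) = 4.295, m(A_1) = 4.295
Step 2: a_2 = 8.59*(1 - 1/3) = 5.7267, m(A_2) = 5.7267
Step 3: a_3 = 8.59*(1 - 1/4) = 6.4425, m(A_3) = 6.4425
Step 4: a_4 = 8.59*(1 - 1/5) = 6.872, m(A_4) = 6.872
Step 5: a_5 = 8.59*(1 - 1/6) = 7.1583, m(A_5) = 7.1583
Step 6: a_6 = 8.59*(1 - 1/7) = 7.3629, m(A_6) = 7.3629
Limit: m(A_n) -> m([0,8.59]) = 8.59


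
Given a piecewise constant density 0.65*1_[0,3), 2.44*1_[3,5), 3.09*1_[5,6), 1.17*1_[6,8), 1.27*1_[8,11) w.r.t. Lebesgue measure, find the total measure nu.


Integrate each piece of the Radon-Nikodym derivative:
Step 1: integral_0^3 0.65 dx = 0.65*(3-0) = 0.65*3 = 1.95
Step 2: integral_3^5 2.44 dx = 2.44*(5-3) = 2.44*2 = 4.88
Step 3: integral_5^6 3.09 dx = 3.09*(6-5) = 3.09*1 = 3.09
Step 4: integral_6^8 1.17 dx = 1.17*(8-6) = 1.17*2 = 2.34
Step 5: integral_8^11 1.27 dx = 1.27*(11-8) = 1.27*3 = 3.81
Total: 1.95 + 4.88 + 3.09 + 2.34 + 3.81 = 16.07


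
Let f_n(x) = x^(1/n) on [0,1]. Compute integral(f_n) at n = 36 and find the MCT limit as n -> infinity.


At n = 36: f_36(x) = x^(1/36).
Step 1: integral(x^(1/36), 0, 1) = [x^(1/36+1) / (1/36+1)] from 0 to 1
     = 1 / (1/36 + 1) = 1 / ((36+1)/36) = 36/(36+1)
     = 36/37 = 0.972973
Step 2: As n -> infinity, f_n(x) = x^(1/n) -> 1 for x in (0,1], and f_n is increasing in n.
By MCT, lim_n integral(f_n) = integral(lim_n f_n) = integral(1, 0, 1) = 1.
Step 3: Verify convergence: 36/37 = 0.972973 -> 1


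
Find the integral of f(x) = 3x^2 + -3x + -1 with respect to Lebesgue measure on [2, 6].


The Lebesgue integral of a Riemann-integrable function agrees with the Riemann integral.
Antiderivative F(x) = (3/3)x^3 + (-3/2)x^2 + -1x
F(6) = (3/3)*6^3 + (-3/2)*6^2 + -1*6
     = (3/3)*216 + (-3/2)*36 + -1*6
     = 216 + -54 + -6
     = 156
F(2) = 0.0
Integral = F(6) - F(2) = 156 - 0.0 = 156


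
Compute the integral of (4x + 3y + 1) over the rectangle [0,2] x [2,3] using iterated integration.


By Fubini, integrate in x first, then y.
Step 1: Fix y, integrate over x in [0,2]:
  integral(4x + 3y + 1, x=0..2)
  = 4*(2^2 - 0^2)/2 + (3y + 1)*(2 - 0)
  = 8 + (3y + 1)*2
  = 8 + 6y + 2
  = 10 + 6y
Step 2: Integrate over y in [2,3]:
  integral(10 + 6y, y=2..3)
  = 10*1 + 6*(3^2 - 2^2)/2
  = 10 + 15
  = 25


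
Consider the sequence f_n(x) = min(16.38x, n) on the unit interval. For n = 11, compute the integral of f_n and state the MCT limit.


f(x) = 16.38x on [0,1]; f_n(x) = min(16.38x, n). At n = 11:
Step 1: f(x) reaches 11 at x = 11/16.38 = 0.671551
Step 2: integral(f_11) = integral(16.38x, 0, 0.671551) + integral(11, 0.671551, 1)
       = 16.38*0.671551^2/2 + 11*(1 - 0.671551)
       = 3.693529 + 3.612943
       = 7.306471
Step 3: As n -> infinity, f_n increases to f, so by MCT integral(f_n) -> integral(f) = 16.38/2 = 8.19.
Convergence: integral(f_11) = 7.306471 -> 8.19 as n -> infinity


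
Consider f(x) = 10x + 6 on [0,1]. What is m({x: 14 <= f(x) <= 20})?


f^(-1)([14, 20]) = {x : 14 <= 10x + 6 <= 20}
Solving: (14 - 6)/10 <= x <= (20 - 6)/10
= [0.8, 1.4]
Intersecting with [0,1]: [0.8, 1]
Measure = 1 - 0.8 = 0.2


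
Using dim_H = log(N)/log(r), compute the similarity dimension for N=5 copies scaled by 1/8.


For a self-similar set with N copies scaled by 1/r:
dim_H = log(N)/log(r) = log(5)/log(8)
= 1.609438/2.079442
= 0.773976


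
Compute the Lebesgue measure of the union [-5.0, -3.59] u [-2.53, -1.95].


For pairwise disjoint intervals, m(union) = sum of lengths.
= (-3.59 - -5.0) + (-1.95 - -2.53)
= 1.41 + 0.58
= 1.99


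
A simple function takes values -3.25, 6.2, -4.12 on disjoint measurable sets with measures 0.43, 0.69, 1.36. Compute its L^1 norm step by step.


Step 1: Compute |f_i|^1 for each value:
  |-3.25|^1 = 3.25
  |6.2|^1 = 6.2
  |-4.12|^1 = 4.12
Step 2: Multiply by measures and sum:
  3.25 * 0.43 = 1.3975
  6.2 * 0.69 = 4.278
  4.12 * 1.36 = 5.6032
Sum = 1.3975 + 4.278 + 5.6032 = 11.2787
Step 3: Take the p-th root:
||f||_1 = (11.2787)^(1/1) = 11.2787


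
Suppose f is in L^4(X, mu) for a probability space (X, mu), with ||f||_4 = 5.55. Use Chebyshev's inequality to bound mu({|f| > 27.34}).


Chebyshev/Markov inequality: mu(|f| > eps) <= (||f||_p / eps)^p
Step 1: ||f||_4 / eps = 5.55 / 27.34 = 0.202999
Step 2: Raise to power p = 4:
  (0.202999)^4 = 0.001698
Step 3: Therefore mu(|f| > 27.34) <= 0.001698


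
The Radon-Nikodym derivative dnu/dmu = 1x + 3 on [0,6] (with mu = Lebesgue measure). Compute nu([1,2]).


nu(A) = integral_A (dnu/dmu) dmu = integral_1^2 (1x + 3) dx
Step 1: Antiderivative F(x) = (1/2)x^2 + 3x
Step 2: F(2) = (1/2)*2^2 + 3*2 = 2 + 6 = 8
Step 3: F(1) = (1/2)*1^2 + 3*1 = 0.5 + 3 = 3.5
Step 4: nu([1,2]) = F(2) - F(1) = 8 - 3.5 = 4.5


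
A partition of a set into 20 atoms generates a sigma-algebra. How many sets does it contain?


Each element of the sigma-algebra is a union of some subset of the 20 atoms.
The number of such subsets is 2^20 = 1048576.


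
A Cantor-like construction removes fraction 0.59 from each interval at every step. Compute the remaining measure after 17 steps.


Step 1: At each step, fraction remaining = 1 - 0.59 = 0.41
Step 2: After 17 steps, measure = (0.41)^17
Result = 2.614120e-07


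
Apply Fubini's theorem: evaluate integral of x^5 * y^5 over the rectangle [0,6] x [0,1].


By Fubini's theorem, the double integral factors as a product of single integrals:
Step 1: integral_0^6 x^5 dx = [x^6/6] from 0 to 6
     = 6^6/6 = 7776
Step 2: integral_0^1 y^5 dy = [y^6/6] from 0 to 1
     = 1^6/6 = 0.166667
Step 3: Double integral = 7776 * 0.166667 = 1296


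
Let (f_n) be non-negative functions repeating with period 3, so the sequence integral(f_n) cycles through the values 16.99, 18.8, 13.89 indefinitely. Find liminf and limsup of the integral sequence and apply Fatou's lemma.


The sequence (integral(f_n)) is periodic with period 3, repeating the values 16.99, 18.8, 13.89 indefinitely.
Step 1: For a periodic sequence, every tail (a_m, a_(m+1), ...) contains all 3 period values infinitely often.
Step 2: Hence inf of every tail = min of the period values = min(16.99, 18.8, 13.89) = 13.89.
        liminf_n integral(f_n) = sup over m of (inf of tail from m) = 13.89.
Step 3: Similarly sup of every tail = max of the period values = 18.8.
        limsup_n integral(f_n) = 18.8.
Step 4: Fatou's lemma: integral(liminf_n f_n) <= liminf_n integral(f_n) = 13.89.
        So the integral of the pointwise liminf is at most 13.89.


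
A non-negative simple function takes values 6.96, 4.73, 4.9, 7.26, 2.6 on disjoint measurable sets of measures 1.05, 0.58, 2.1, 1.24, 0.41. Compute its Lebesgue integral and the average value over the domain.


Step 1: Integral = sum(value_i * measure_i)
= 6.96*1.05 + 4.73*0.58 + 4.9*2.1 + 7.26*1.24 + 2.6*0.41
= 7.308 + 2.7434 + 10.29 + 9.0024 + 1.066
= 30.4098
Step 2: Total measure of domain = 1.05 + 0.58 + 2.1 + 1.24 + 0.41 = 5.38
Step 3: Average value = 30.4098 / 5.38 = 5.652379


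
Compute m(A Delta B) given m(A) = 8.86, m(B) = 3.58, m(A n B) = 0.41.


m(A Delta B) = m(A) + m(B) - 2*m(A n B)
= 8.86 + 3.58 - 2*0.41
= 8.86 + 3.58 - 0.82
= 11.62


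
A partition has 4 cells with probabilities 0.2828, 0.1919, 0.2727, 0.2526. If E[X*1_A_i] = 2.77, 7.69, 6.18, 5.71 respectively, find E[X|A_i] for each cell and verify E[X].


For each cell A_i: E[X|A_i] = E[X*1_A_i] / P(A_i)
Step 1: E[X|A_1] = 2.77 / 0.2828 = 9.794908
Step 2: E[X|A_2] = 7.69 / 0.1919 = 40.072955
Step 3: E[X|A_3] = 6.18 / 0.2727 = 22.662266
Step 4: E[X|A_4] = 5.71 / 0.2526 = 22.604909
Verification: E[X] = sum E[X*1_A_i] = 2.77 + 7.69 + 6.18 + 5.71 = 22.35


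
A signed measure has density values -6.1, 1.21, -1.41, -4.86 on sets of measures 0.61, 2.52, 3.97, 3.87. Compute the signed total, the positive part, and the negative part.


Step 1: Compute signed measure on each set:
  Set 1: -6.1 * 0.61 = -3.721
  Set 2: 1.21 * 2.52 = 3.0492
  Set 3: -1.41 * 3.97 = -5.5977
  Set 4: -4.86 * 3.87 = -18.8082
Step 2: Total signed measure = (-3.721) + (3.0492) + (-5.5977) + (-18.8082)
     = -25.0777
Step 3: Positive part mu+(X) = sum of positive contributions = 3.0492
Step 4: Negative part mu-(X) = |sum of negative contributions| = 28.1269


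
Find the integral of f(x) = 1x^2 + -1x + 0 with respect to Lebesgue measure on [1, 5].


The Lebesgue integral of a Riemann-integrable function agrees with the Riemann integral.
Antiderivative F(x) = (1/3)x^3 + (-1/2)x^2 + 0x
F(5) = (1/3)*5^3 + (-1/2)*5^2 + 0*5
     = (1/3)*125 + (-1/2)*25 + 0*5
     = 41.666667 + -12.5 + 0
     = 29.166667
F(1) = -0.166667
Integral = F(5) - F(1) = 29.166667 - -0.166667 = 29.333333


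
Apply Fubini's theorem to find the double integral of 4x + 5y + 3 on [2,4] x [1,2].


By Fubini, integrate in x first, then y.
Step 1: Fix y, integrate over x in [2,4]:
  integral(4x + 5y + 3, x=2..4)
  = 4*(4^2 - 2^2)/2 + (5y + 3)*(4 - 2)
  = 24 + (5y + 3)*2
  = 24 + 10y + 6
  = 30 + 10y
Step 2: Integrate over y in [1,2]:
  integral(30 + 10y, y=1..2)
  = 30*1 + 10*(2^2 - 1^2)/2
  = 30 + 15
  = 45


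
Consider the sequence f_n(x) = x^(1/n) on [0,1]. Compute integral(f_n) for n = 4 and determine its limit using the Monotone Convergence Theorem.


At n = 4: f_4(x) = x^(1/4).
Step 1: integral(x^(1/4), 0, 1) = [x^(1/4+1) / (1/4+1)] from 0 to 1
     = 1 / (1/4 + 1) = 1 / ((4+1)/4) = 4/(4+1)
     = 4/5 = 0.8
Step 2: As n -> infinity, f_n(x) = x^(1/n) -> 1 for x in (0,1], and f_n is increasing in n.
By MCT, lim_n integral(f_n) = integral(lim_n f_n) = integral(1, 0, 1) = 1.
Step 3: Verify convergence: 4/5 = 0.8 -> 1


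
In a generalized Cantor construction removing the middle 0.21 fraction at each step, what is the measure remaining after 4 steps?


Step 1: At each step, fraction remaining = 1 - 0.21 = 0.79
Step 2: After 4 steps, measure = (0.79)^4
Step 3: Computing the power step by step:
  After step 1: 0.79
  After step 2: 0.6241
  After step 3: 0.493039
  After step 4: 0.389501
Result = 0.389501


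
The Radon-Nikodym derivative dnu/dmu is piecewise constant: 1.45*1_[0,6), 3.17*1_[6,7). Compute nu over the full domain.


Integrate each piece of the Radon-Nikodym derivative:
Step 1: integral_0^6 1.45 dx = 1.45*(6-0) = 1.45*6 = 8.7
Step 2: integral_6^7 3.17 dx = 3.17*(7-6) = 3.17*1 = 3.17
Total: 8.7 + 3.17 = 11.87


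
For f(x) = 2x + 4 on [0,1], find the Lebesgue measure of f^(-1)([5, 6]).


f^(-1)([5, 6]) = {x : 5 <= 2x + 4 <= 6}
Solving: (5 - 4)/2 <= x <= (6 - 4)/2
= [0.5, 1]
Intersecting with [0,1]: [0.5, 1]
Measure = 1 - 0.5 = 0.5


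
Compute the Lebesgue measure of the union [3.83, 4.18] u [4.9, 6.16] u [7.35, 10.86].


For pairwise disjoint intervals, m(union) = sum of lengths.
= (4.18 - 3.83) + (6.16 - 4.9) + (10.86 - 7.35)
= 0.35 + 1.26 + 3.51
= 5.12


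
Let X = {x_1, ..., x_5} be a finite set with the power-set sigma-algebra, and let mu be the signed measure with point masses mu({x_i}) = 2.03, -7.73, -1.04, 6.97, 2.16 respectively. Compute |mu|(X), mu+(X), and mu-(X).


Step 1: Every measurable set is a union of atoms (the cells / points), so a Hahn decomposition is
  obtained by grouping atoms by sign: P = union of atoms with mu > 0, N = union of the remaining atoms.
  Atoms in P (indices): 1, 4, 5;  atoms in N (indices): 2, 3
  Positive values: 2.03, 6.97, 2.16
  Negative values: -7.73, -1.04
Step 2: mu+(X) = mu(P) = sum of positive atom values = 11.16
Step 3: mu-(X) = -mu(N) = sum of |negative atom values| = 8.77
Step 4: |mu|(X) = mu+(X) + mu-(X) = 11.16 + 8.77 = 19.93


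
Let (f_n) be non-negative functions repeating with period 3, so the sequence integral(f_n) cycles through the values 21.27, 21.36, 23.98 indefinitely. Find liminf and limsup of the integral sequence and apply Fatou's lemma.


The sequence (integral(f_n)) is periodic with period 3, repeating the values 21.27, 21.36, 23.98 indefinitely.
Step 1: For a periodic sequence, every tail (a_m, a_(m+1), ...) contains all 3 period values infinitely often.
Step 2: Hence inf of every tail = min of the period values = min(21.27, 21.36, 23.98) = 21.27.
        liminf_n integral(f_n) = sup over m of (inf of tail from m) = 21.27.
Step 3: Similarly sup of every tail = max of the period values = 23.98.
        limsup_n integral(f_n) = 23.98.
Step 4: Fatou's lemma: integral(liminf_n f_n) <= liminf_n integral(f_n) = 21.27.
        So the integral of the pointwise liminf is at most 21.27.


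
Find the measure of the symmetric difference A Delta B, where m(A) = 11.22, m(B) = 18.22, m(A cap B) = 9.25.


m(A Delta B) = m(A) + m(B) - 2*m(A n B)
= 11.22 + 18.22 - 2*9.25
= 11.22 + 18.22 - 18.5
= 10.94


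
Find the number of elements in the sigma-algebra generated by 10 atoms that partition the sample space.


Each element of the sigma-algebra is a union of some subset of the 10 atoms.
The number of such subsets is 2^10 = 1024.


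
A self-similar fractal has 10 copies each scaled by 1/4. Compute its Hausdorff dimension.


For a self-similar set with N copies scaled by 1/r:
dim_H = log(N)/log(r) = log(10)/log(4)
= 2.302585/1.386294
= 1.660964


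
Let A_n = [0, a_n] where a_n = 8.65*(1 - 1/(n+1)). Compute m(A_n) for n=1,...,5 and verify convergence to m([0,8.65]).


By continuity of measure from below: if A_n increases to A, then m(A_n) -> m(A).
Here A = [0, 8.65], so m(A) = 8.65
Step 1: a_1 = 8.65*(1 - 1/2) = 4.325, m(A_1) = 4.325
Step 2: a_2 = 8.65*(1 - 1/3) = 5.7667, m(A_2) = 5.7667
Step 3: a_3 = 8.65*(1 - 1/4) = 6.4875, m(A_3) = 6.4875
Step 4: a_4 = 8.65*(1 - 1/5) = 6.92, m(A_4) = 6.92
Step 5: a_5 = 8.65*(1 - 1/6) = 7.2083, m(A_5) = 7.2083
Limit: m(A_n) -> m([0,8.65]) = 8.65


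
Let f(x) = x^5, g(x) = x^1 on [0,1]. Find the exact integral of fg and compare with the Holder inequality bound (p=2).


Step 1: Exact integral of f*g = integral(x^6, 0, 1) = 1/7
     = 0.142857
Step 2: Holder bound with p=2, q=2:
  ||f||_p = (integral x^10 dx)^(1/2) = (1/11)^(1/2) = 0.301511
  ||g||_q = (integral x^2 dx)^(1/2) = (1/3)^(1/2) = 0.57735
Step 3: Holder bound = ||f||_p * ||g||_q = 0.301511 * 0.57735 = 0.174078
Verification: 0.142857 <= 0.174078 (Holder holds)


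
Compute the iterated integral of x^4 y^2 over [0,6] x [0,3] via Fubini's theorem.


By Fubini's theorem, the double integral factors as a product of single integrals:
Step 1: integral_0^6 x^4 dx = [x^5/5] from 0 to 6
     = 6^5/5 = 1555.2
Step 2: integral_0^3 y^2 dy = [y^3/3] from 0 to 3
     = 3^3/3 = 9
Step 3: Double integral = 1555.2 * 9 = 13996.8


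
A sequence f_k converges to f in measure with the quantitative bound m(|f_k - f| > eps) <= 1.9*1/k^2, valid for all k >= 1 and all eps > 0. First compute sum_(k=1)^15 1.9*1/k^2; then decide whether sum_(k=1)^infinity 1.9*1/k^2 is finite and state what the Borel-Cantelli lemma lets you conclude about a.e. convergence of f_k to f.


Step 1: List the terms 1.9*1/k^2 for k = 1 to 15:
  k=1: 1.9
  k=2: 0.475
  k=3: 0.211111
  k=4: 0.11875
  k=5: 0.076
  k=6: 0.052778
  k=7: 0.038776
  k=8: 0.029687
  k=9: 0.023457
  k=10: 0.019
  k=11: 0.015702
  k=12: 0.013194
  k=13: 0.011243
  k=14: 0.009694
  k=15: 0.008444
Step 2: Partial sum = 1.9 + 0.475 + 0.211111 + 0.11875 + 0.076 + 0.052778 + 0.038776 + 0.029687 + 0.023457 + 0.019 + 0.015702 + 0.013194 + 0.011243 + 0.009694 + 0.008444
     = 3.002837
Step 3: The full series sum_(k>=1) 1.9*1/k^2 converges (p-series with p = 2 > 1; a constant multiple of a convergent series converges).
Step 4: Fix eps > 0. Since sum_k m(|f_k - f| > eps) < infinity, the Borel-Cantelli lemma gives
        m(limsup_k {|f_k - f| > eps}) = 0, i.e. for a.e. x, |f_k(x) - f(x)| <= eps for all large k.
        Applying this with eps = 1/j for j = 1, 2, ... and intersecting the countably many full-measure sets,
        for a.e. x we get limsup_k |f_k(x) - f(x)| <= 1/j for every j, hence f_k -> f almost everywhere.
Conclusion: series converges; Borel-Cantelli yields f_k -> f a.e.


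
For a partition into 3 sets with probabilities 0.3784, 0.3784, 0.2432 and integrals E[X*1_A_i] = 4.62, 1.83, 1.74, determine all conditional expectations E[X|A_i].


For each cell A_i: E[X|A_i] = E[X*1_A_i] / P(A_i)
Step 1: E[X|A_1] = 4.62 / 0.3784 = 12.209302
Step 2: E[X|A_2] = 1.83 / 0.3784 = 4.836152
Step 3: E[X|A_3] = 1.74 / 0.2432 = 7.154605
Verification: E[X] = sum E[X*1_A_i] = 4.62 + 1.83 + 1.74 = 8.19


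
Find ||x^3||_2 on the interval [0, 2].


Step 1: ||f||_2 = (integral_0^2 |x^3|^2 dx)^(1/2)
     = (integral_0^2 x^6 dx)^(1/2)
Step 2: integral_0^2 x^6 dx = [x^7/(7)] from 0 to 2 = 2^7/7
     = 128/7 = 18.285714
Step 3: ||f||_2 = (18.285714)^(1/2) = 4.27618


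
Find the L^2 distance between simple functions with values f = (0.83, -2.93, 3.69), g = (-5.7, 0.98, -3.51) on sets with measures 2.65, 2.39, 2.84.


Step 1: Compute differences f_i - g_i:
  0.83 - -5.7 = 6.53
  -2.93 - 0.98 = -3.91
  3.69 - -3.51 = 7.2
Step 2: Compute |diff|^2 * measure for each set:
  |6.53|^2 * 2.65 = 42.6409 * 2.65 = 112.998385
  |-3.91|^2 * 2.39 = 15.2881 * 2.39 = 36.538559
  |7.2|^2 * 2.84 = 51.84 * 2.84 = 147.2256
Step 3: Sum = 296.762544
Step 4: ||f-g||_2 = (296.762544)^(1/2) = 17.226797


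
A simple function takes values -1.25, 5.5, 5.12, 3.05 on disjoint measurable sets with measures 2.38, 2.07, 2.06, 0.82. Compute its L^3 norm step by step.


Step 1: Compute |f_i|^3 for each value:
  |-1.25|^3 = 1.953125
  |5.5|^3 = 166.375
  |5.12|^3 = 134.217728
  |3.05|^3 = 28.372625
Step 2: Multiply by measures and sum:
  1.953125 * 2.38 = 4.648438
  166.375 * 2.07 = 344.39625
  134.217728 * 2.06 = 276.48852
  28.372625 * 0.82 = 23.265552
Sum = 4.648438 + 344.39625 + 276.48852 + 23.265552 = 648.79876
Step 3: Take the p-th root:
||f||_3 = (648.79876)^(1/3) = 8.657052


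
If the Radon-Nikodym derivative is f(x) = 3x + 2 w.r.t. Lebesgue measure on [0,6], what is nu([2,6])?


nu(A) = integral_A (dnu/dmu) dmu = integral_2^6 (3x + 2) dx
Step 1: Antiderivative F(x) = (3/2)x^2 + 2x
Step 2: F(6) = (3/2)*6^2 + 2*6 = 54 + 12 = 66
Step 3: F(2) = (3/2)*2^2 + 2*2 = 6 + 4 = 10
Step 4: nu([2,6]) = F(6) - F(2) = 66 - 10 = 56


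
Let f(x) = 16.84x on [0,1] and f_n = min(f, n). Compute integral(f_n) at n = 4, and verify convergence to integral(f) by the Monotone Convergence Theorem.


f(x) = 16.84x on [0,1]; f_n(x) = min(16.84x, n). At n = 4:
Step 1: f(x) reaches 4 at x = 4/16.84 = 0.23753
Step 2: integral(f_4) = integral(16.84x, 0, 0.23753) + integral(4, 0.23753, 1)
       = 16.84*0.23753^2/2 + 4*(1 - 0.23753)
       = 0.475059 + 3.049881
       = 3.524941
Step 3: As n -> infinity, f_n increases to f, so by MCT integral(f_n) -> integral(f) = 16.84/2 = 8.42.
Convergence: integral(f_4) = 3.524941 -> 8.42 as n -> infinity


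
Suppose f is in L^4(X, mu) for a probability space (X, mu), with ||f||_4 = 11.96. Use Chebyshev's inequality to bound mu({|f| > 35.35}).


Chebyshev/Markov inequality: mu(|f| > eps) <= (||f||_p / eps)^p
Step 1: ||f||_4 / eps = 11.96 / 35.35 = 0.338331
Step 2: Raise to power p = 4:
  (0.338331)^4 = 0.013103
Step 3: Therefore mu(|f| > 35.35) <= 0.013103


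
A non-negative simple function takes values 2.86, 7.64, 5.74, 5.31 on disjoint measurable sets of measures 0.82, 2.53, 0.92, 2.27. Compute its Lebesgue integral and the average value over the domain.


Step 1: Integral = sum(value_i * measure_i)
= 2.86*0.82 + 7.64*2.53 + 5.74*0.92 + 5.31*2.27
= 2.3452 + 19.3292 + 5.2808 + 12.0537
= 39.0089
Step 2: Total measure of domain = 0.82 + 2.53 + 0.92 + 2.27 = 6.54
Step 3: Average value = 39.0089 / 6.54 = 5.964664


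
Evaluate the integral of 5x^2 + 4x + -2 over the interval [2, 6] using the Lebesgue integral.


The Lebesgue integral of a Riemann-integrable function agrees with the Riemann integral.
Antiderivative F(x) = (5/3)x^3 + (4/2)x^2 + -2x
F(6) = (5/3)*6^3 + (4/2)*6^2 + -2*6
     = (5/3)*216 + (4/2)*36 + -2*6
     = 360 + 72 + -12
     = 420
F(2) = 17.333333
Integral = F(6) - F(2) = 420 - 17.333333 = 402.666667


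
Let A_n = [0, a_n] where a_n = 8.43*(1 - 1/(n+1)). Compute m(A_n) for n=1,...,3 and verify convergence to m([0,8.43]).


By continuity of measure from below: if A_n increases to A, then m(A_n) -> m(A).
Here A = [0, 8.43], so m(A) = 8.43
Step 1: a_1 = 8.43*(1 - 1/2) = 4.215, m(A_1) = 4.215
Step 2: a_2 = 8.43*(1 - 1/3) = 5.62, m(A_2) = 5.62
Step 3: a_3 = 8.43*(1 - 1/4) = 6.3225, m(A_3) = 6.3225
Limit: m(A_n) -> m([0,8.43]) = 8.43


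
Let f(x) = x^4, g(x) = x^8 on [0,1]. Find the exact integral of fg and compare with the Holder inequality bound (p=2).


Step 1: Exact integral of f*g = integral(x^12, 0, 1) = 1/13
     = 0.076923
Step 2: Holder bound with p=2, q=2:
  ||f||_p = (integral x^8 dx)^(1/2) = (1/9)^(1/2) = 0.333333
  ||g||_q = (integral x^16 dx)^(1/2) = (1/17)^(1/2) = 0.242536
Step 3: Holder bound = ||f||_p * ||g||_q = 0.333333 * 0.242536 = 0.080845
Verification: 0.076923 <= 0.080845 (Holder holds)


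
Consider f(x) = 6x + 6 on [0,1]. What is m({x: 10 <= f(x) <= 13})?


f^(-1)([10, 13]) = {x : 10 <= 6x + 6 <= 13}
Solving: (10 - 6)/6 <= x <= (13 - 6)/6
= [0.666667, 1.166667]
Intersecting with [0,1]: [0.666667, 1]
Measure = 1 - 0.666667 = 0.333333


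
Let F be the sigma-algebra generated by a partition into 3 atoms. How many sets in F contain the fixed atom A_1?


Each element of F is a union of some subset S of the 3 atoms.
The element contains A_1 iff A_1 is in S.
So we count subsets S of {A_1,...,A_3} with A_1 in S: choose freely among the other 2 atoms.
Count = 2^(3-1) = 2^2 = 4.


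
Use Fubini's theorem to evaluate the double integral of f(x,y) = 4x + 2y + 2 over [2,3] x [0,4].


By Fubini, integrate in x first, then y.
Step 1: Fix y, integrate over x in [2,3]:
  integral(4x + 2y + 2, x=2..3)
  = 4*(3^2 - 2^2)/2 + (2y + 2)*(3 - 2)
  = 10 + (2y + 2)*1
  = 10 + 2y + 2
  = 12 + 2y
Step 2: Integrate over y in [0,4]:
  integral(12 + 2y, y=0..4)
  = 12*4 + 2*(4^2 - 0^2)/2
  = 48 + 16
  = 64


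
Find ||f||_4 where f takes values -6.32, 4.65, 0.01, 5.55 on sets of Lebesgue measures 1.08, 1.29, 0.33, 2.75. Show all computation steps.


Step 1: Compute |f_i|^4 for each value:
  |-6.32|^4 = 1595.395318
  |4.65|^4 = 467.532506
  |0.01|^4 = 1.000000e-08
  |5.55|^4 = 948.794006
Step 2: Multiply by measures and sum:
  1595.395318 * 1.08 = 1723.026943
  467.532506 * 1.29 = 603.116933
  1.000000e-08 * 0.33 = 3.300000e-09
  948.794006 * 2.75 = 2609.183517
Sum = 1723.026943 + 603.116933 + 3.300000e-09 + 2609.183517 = 4935.327393
Step 3: Take the p-th root:
||f||_4 = (4935.327393)^(1/4) = 8.38164


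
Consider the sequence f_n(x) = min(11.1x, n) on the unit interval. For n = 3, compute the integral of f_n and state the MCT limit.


f(x) = 11.1x on [0,1]; f_n(x) = min(11.1x, n). At n = 3:
Step 1: f(x) reaches 3 at x = 3/11.1 = 0.27027
Step 2: integral(f_3) = integral(11.1x, 0, 0.27027) + integral(3, 0.27027, 1)
       = 11.1*0.27027^2/2 + 3*(1 - 0.27027)
       = 0.405405 + 2.189189
       = 2.594595
Step 3: As n -> infinity, f_n increases to f, so by MCT integral(f_n) -> integral(f) = 11.1/2 = 5.55.
Convergence: integral(f_3) = 2.594595 -> 5.55 as n -> infinity
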